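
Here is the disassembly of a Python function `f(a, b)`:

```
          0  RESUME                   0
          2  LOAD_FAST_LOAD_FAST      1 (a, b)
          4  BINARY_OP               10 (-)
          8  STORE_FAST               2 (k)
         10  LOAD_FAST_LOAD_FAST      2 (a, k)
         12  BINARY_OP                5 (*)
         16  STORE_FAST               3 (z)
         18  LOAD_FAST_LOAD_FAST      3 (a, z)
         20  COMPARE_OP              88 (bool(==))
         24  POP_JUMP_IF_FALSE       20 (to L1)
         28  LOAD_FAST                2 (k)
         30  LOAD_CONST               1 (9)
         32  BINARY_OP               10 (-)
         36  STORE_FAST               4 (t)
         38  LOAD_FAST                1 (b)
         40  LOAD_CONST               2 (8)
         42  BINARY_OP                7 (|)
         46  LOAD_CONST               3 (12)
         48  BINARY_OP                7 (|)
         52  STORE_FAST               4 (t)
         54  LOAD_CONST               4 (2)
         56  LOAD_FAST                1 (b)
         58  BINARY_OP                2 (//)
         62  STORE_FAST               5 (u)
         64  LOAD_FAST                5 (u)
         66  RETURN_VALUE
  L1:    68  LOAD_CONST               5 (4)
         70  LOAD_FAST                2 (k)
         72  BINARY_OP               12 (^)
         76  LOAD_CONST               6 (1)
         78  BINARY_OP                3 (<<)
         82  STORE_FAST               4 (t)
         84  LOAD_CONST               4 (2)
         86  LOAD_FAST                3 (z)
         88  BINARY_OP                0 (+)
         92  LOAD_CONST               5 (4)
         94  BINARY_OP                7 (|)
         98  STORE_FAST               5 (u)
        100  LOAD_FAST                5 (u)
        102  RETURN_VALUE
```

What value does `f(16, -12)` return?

LOAD_FAST_LOAD_FAST a,b → push 16,-12. Stack: [16, -12]
BINARY_OP - → 16 - -12 = 28. Stack: [28]
STORE_FAST k → k=28. Stack: []
LOAD_FAST_LOAD_FAST a,k → push 16,28. Stack: [16, 28]
BINARY_OP * → 16 * 28 = 448. Stack: [448]
STORE_FAST z → z=448. Stack: []
LOAD_FAST_LOAD_FAST a,z → push 16,448. Stack: [16, 448]
COMPARE_OP bool(==) → 16 vs 448 = False. Stack: [False]
POP_JUMP_IF_FALSE → pop False; jump. Stack: []
LOAD_CONST → push 4. Stack: [4]
LOAD_FAST k → push 28. Stack: [4, 28]
BINARY_OP ^ → 4 ^ 28 = 24. Stack: [24]
LOAD_CONST → push 1. Stack: [24, 1]
BINARY_OP << → 24 << 1 = 48. Stack: [48]
STORE_FAST t → t=48. Stack: []
LOAD_CONST → push 2. Stack: [2]
LOAD_FAST z → push 448. Stack: [2, 448]
BINARY_OP + → 2 + 448 = 450. Stack: [450]
LOAD_CONST → push 4. Stack: [450, 4]
BINARY_OP | → 450 | 4 = 454. Stack: [454]
STORE_FAST u → u=454. Stack: []
LOAD_FAST u → push 454. Stack: [454]
RETURN_VALUE → return 454.

454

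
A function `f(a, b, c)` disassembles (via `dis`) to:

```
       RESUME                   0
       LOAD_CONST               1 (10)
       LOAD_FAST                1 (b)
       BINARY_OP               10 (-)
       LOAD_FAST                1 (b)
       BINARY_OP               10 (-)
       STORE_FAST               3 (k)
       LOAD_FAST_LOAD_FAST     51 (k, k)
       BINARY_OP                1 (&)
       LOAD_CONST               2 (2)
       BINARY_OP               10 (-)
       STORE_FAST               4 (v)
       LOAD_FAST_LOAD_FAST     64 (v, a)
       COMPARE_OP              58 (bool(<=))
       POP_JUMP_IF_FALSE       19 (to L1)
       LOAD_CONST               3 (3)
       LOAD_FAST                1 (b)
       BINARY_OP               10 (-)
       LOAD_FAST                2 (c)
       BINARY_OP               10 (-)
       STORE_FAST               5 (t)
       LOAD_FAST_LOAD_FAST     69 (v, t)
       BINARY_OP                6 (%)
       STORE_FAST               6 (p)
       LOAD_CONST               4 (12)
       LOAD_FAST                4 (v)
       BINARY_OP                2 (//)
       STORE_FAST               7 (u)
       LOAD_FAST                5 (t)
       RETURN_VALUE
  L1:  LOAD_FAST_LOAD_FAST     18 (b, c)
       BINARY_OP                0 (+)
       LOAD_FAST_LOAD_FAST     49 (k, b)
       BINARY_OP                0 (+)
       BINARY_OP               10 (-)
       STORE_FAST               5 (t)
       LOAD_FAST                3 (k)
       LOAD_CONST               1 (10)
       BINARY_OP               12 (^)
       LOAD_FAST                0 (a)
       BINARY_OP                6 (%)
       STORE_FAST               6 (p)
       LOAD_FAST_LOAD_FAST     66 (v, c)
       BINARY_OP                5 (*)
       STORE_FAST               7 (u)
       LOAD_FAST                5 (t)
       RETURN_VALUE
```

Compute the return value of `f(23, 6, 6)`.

LOAD_CONST → push 10. Stack: [10]
LOAD_FAST b → push 6. Stack: [10, 6]
BINARY_OP - → 10 - 6 = 4. Stack: [4]
LOAD_FAST b → push 6. Stack: [4, 6]
BINARY_OP - → 4 - 6 = -2. Stack: [-2]
STORE_FAST k → k=-2. Stack: []
LOAD_FAST_LOAD_FAST k,k → push -2,-2. Stack: [-2, -2]
BINARY_OP & → -2 & -2 = -2. Stack: [-2]
LOAD_CONST → push 2. Stack: [-2, 2]
BINARY_OP - → -2 - 2 = -4. Stack: [-4]
STORE_FAST v → v=-4. Stack: []
LOAD_FAST_LOAD_FAST v,a → push -4,23. Stack: [-4, 23]
COMPARE_OP bool(<=) → -4 vs 23 = True. Stack: [True]
POP_JUMP_IF_FALSE → pop True; no jump. Stack: []
LOAD_CONST → push 3. Stack: [3]
LOAD_FAST b → push 6. Stack: [3, 6]
BINARY_OP - → 3 - 6 = -3. Stack: [-3]
LOAD_FAST c → push 6. Stack: [-3, 6]
BINARY_OP - → -3 - 6 = -9. Stack: [-9]
STORE_FAST t → t=-9. Stack: []
LOAD_FAST_LOAD_FAST v,t → push -4,-9. Stack: [-4, -9]
BINARY_OP % → -4 % -9 = -4. Stack: [-4]
STORE_FAST p → p=-4. Stack: []
LOAD_CONST → push 12. Stack: [12]
LOAD_FAST v → push -4. Stack: [12, -4]
BINARY_OP // → 12 // -4 = -3. Stack: [-3]
STORE_FAST u → u=-3. Stack: []
LOAD_FAST t → push -9. Stack: [-9]
RETURN_VALUE → return -9.

-9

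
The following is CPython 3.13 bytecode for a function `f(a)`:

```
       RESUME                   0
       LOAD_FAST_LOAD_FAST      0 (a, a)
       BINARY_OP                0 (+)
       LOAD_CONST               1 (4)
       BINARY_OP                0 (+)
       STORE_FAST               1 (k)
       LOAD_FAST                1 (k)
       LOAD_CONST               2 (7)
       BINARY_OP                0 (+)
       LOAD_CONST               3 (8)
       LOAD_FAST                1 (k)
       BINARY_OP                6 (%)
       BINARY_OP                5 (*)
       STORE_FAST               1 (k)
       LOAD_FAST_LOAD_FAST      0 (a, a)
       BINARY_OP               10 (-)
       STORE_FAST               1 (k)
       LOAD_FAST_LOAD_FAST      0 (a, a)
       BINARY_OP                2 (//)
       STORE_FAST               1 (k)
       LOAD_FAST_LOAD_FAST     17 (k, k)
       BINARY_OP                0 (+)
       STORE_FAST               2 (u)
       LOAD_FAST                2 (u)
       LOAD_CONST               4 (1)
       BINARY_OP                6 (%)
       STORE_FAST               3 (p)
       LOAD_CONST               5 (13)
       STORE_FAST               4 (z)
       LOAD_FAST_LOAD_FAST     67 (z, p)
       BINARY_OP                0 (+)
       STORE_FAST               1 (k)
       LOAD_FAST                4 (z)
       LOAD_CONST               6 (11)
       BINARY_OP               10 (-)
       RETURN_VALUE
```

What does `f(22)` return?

2

LOAD_FAST_LOAD_FAST a,a → push 22,22. Stack: [22, 22]
BINARY_OP + → 22 + 22 = 44. Stack: [44]
LOAD_CONST → push 4. Stack: [44, 4]
BINARY_OP + → 44 + 4 = 48. Stack: [48]
STORE_FAST k → k=48. Stack: []
LOAD_FAST k → push 48. Stack: [48]
LOAD_CONST → push 7. Stack: [48, 7]
BINARY_OP + → 48 + 7 = 55. Stack: [55]
LOAD_CONST → push 8. Stack: [55, 8]
LOAD_FAST k → push 48. Stack: [55, 8, 48]
BINARY_OP % → 8 % 48 = 8. Stack: [55, 8]
BINARY_OP * → 55 * 8 = 440. Stack: [440]
STORE_FAST k → k=440. Stack: []
LOAD_FAST_LOAD_FAST a,a → push 22,22. Stack: [22, 22]
BINARY_OP - → 22 - 22 = 0. Stack: [0]
STORE_FAST k → k=0. Stack: []
LOAD_FAST_LOAD_FAST a,a → push 22,22. Stack: [22, 22]
BINARY_OP // → 22 // 22 = 1. Stack: [1]
STORE_FAST k → k=1. Stack: []
LOAD_FAST_LOAD_FAST k,k → push 1,1. Stack: [1, 1]
BINARY_OP + → 1 + 1 = 2. Stack: [2]
STORE_FAST u → u=2. Stack: []
LOAD_FAST u → push 2. Stack: [2]
LOAD_CONST → push 1. Stack: [2, 1]
BINARY_OP % → 2 % 1 = 0. Stack: [0]
STORE_FAST p → p=0. Stack: []
LOAD_CONST → push 13. Stack: [13]
STORE_FAST z → z=13. Stack: []
LOAD_FAST_LOAD_FAST z,p → push 13,0. Stack: [13, 0]
BINARY_OP + → 13 + 0 = 13. Stack: [13]
STORE_FAST k → k=13. Stack: []
LOAD_FAST z → push 13. Stack: [13]
LOAD_CONST → push 11. Stack: [13, 11]
BINARY_OP - → 13 - 11 = 2. Stack: [2]
RETURN_VALUE → return 2.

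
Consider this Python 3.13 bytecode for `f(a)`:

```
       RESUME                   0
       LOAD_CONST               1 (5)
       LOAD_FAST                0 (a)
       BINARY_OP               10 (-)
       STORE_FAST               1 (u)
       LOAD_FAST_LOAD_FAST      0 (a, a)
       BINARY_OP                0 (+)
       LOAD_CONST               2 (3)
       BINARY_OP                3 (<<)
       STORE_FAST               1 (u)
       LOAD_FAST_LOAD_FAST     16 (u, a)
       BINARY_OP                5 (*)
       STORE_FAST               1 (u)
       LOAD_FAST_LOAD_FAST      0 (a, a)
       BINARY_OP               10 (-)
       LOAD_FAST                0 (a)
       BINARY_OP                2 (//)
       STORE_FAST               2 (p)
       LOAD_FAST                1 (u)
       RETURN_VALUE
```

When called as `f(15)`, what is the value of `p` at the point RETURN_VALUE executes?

LOAD_CONST → push 5. Stack: [5]
LOAD_FAST a → push 15. Stack: [5, 15]
BINARY_OP - → 5 - 15 = -10. Stack: [-10]
STORE_FAST u → u=-10. Stack: []
LOAD_FAST_LOAD_FAST a,a → push 15,15. Stack: [15, 15]
BINARY_OP + → 15 + 15 = 30. Stack: [30]
LOAD_CONST → push 3. Stack: [30, 3]
BINARY_OP << → 30 << 3 = 240. Stack: [240]
STORE_FAST u → u=240. Stack: []
LOAD_FAST_LOAD_FAST u,a → push 240,15. Stack: [240, 15]
BINARY_OP * → 240 * 15 = 3600. Stack: [3600]
STORE_FAST u → u=3600. Stack: []
LOAD_FAST_LOAD_FAST a,a → push 15,15. Stack: [15, 15]
BINARY_OP - → 15 - 15 = 0. Stack: [0]
LOAD_FAST a → push 15. Stack: [0, 15]
BINARY_OP // → 0 // 15 = 0. Stack: [0]
STORE_FAST p → p=0. Stack: []
LOAD_FAST u → push 3600. Stack: [3600]
RETURN_VALUE → return 3600.

0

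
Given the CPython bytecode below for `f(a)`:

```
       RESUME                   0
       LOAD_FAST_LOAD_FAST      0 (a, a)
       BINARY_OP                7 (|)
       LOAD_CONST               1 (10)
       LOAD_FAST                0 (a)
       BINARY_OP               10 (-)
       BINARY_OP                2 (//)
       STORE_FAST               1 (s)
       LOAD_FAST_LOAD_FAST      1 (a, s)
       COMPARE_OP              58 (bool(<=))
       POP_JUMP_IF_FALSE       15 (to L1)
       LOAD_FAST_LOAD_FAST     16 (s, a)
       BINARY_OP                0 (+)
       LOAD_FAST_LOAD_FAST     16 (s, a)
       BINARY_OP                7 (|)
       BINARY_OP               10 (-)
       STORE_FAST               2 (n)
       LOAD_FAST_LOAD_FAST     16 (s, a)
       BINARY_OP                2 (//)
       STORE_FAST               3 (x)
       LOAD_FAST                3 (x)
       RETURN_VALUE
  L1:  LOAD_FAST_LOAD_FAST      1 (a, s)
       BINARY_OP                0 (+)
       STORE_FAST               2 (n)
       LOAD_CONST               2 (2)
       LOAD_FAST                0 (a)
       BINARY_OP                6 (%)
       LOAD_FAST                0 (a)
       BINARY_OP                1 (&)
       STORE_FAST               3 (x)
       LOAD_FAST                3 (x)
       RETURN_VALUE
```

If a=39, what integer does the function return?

LOAD_FAST_LOAD_FAST a,a → push 39,39. Stack: [39, 39]
BINARY_OP | → 39 | 39 = 39. Stack: [39]
LOAD_CONST → push 10. Stack: [39, 10]
LOAD_FAST a → push 39. Stack: [39, 10, 39]
BINARY_OP - → 10 - 39 = -29. Stack: [39, -29]
BINARY_OP // → 39 // -29 = -2. Stack: [-2]
STORE_FAST s → s=-2. Stack: []
LOAD_FAST_LOAD_FAST a,s → push 39,-2. Stack: [39, -2]
COMPARE_OP bool(<=) → 39 vs -2 = False. Stack: [False]
POP_JUMP_IF_FALSE → pop False; jump. Stack: []
LOAD_FAST_LOAD_FAST a,s → push 39,-2. Stack: [39, -2]
BINARY_OP + → 39 + -2 = 37. Stack: [37]
STORE_FAST n → n=37. Stack: []
LOAD_CONST → push 2. Stack: [2]
LOAD_FAST a → push 39. Stack: [2, 39]
BINARY_OP % → 2 % 39 = 2. Stack: [2]
LOAD_FAST a → push 39. Stack: [2, 39]
BINARY_OP & → 2 & 39 = 2. Stack: [2]
STORE_FAST x → x=2. Stack: []
LOAD_FAST x → push 2. Stack: [2]
RETURN_VALUE → return 2.

2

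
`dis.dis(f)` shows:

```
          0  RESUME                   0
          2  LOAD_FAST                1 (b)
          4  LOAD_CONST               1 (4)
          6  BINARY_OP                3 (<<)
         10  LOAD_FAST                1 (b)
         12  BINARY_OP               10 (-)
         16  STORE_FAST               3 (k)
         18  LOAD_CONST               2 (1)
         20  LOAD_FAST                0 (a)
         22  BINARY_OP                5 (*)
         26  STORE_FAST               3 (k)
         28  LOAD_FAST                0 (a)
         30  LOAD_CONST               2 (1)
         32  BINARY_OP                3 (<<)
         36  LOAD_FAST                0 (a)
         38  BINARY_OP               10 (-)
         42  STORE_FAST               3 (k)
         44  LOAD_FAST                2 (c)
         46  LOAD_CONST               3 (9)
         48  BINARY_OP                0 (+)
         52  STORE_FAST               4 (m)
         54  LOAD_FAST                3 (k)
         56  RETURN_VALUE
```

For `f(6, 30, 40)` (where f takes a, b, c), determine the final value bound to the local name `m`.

LOAD_FAST b → push 30. Stack: [30]
LOAD_CONST → push 4. Stack: [30, 4]
BINARY_OP << → 30 << 4 = 480. Stack: [480]
LOAD_FAST b → push 30. Stack: [480, 30]
BINARY_OP - → 480 - 30 = 450. Stack: [450]
STORE_FAST k → k=450. Stack: []
LOAD_CONST → push 1. Stack: [1]
LOAD_FAST a → push 6. Stack: [1, 6]
BINARY_OP * → 1 * 6 = 6. Stack: [6]
STORE_FAST k → k=6. Stack: []
LOAD_FAST a → push 6. Stack: [6]
LOAD_CONST → push 1. Stack: [6, 1]
BINARY_OP << → 6 << 1 = 12. Stack: [12]
LOAD_FAST a → push 6. Stack: [12, 6]
BINARY_OP - → 12 - 6 = 6. Stack: [6]
STORE_FAST k → k=6. Stack: []
LOAD_FAST c → push 40. Stack: [40]
LOAD_CONST → push 9. Stack: [40, 9]
BINARY_OP + → 40 + 9 = 49. Stack: [49]
STORE_FAST m → m=49. Stack: []
LOAD_FAST k → push 6. Stack: [6]
RETURN_VALUE → return 6.

49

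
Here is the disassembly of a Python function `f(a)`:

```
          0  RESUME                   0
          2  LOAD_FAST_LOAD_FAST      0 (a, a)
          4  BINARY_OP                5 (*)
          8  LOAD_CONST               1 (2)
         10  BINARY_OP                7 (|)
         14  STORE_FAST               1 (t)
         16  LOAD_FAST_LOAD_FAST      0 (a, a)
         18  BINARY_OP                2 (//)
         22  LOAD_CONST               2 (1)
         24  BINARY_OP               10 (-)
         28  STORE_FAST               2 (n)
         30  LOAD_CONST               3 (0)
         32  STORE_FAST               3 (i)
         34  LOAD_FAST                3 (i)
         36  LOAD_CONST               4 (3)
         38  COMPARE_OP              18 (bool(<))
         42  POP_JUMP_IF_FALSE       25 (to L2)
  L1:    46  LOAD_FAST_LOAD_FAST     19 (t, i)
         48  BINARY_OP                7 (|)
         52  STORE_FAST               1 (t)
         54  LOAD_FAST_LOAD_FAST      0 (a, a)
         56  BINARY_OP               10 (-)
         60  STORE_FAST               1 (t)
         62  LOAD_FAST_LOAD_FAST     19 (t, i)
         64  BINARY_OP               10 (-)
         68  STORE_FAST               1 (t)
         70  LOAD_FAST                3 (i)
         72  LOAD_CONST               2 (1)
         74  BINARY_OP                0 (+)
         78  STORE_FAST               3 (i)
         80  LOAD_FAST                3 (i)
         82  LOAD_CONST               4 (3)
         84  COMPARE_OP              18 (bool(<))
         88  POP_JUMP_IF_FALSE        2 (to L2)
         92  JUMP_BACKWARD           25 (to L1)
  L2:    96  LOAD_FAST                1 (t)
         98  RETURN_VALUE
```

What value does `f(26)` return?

LOAD_FAST_LOAD_FAST a,a → push 26,26
BINARY_OP * → 26 * 26 = 676
LOAD_CONST → push 2
BINARY_OP | → 676 | 2 = 678
STORE_FAST t → t=678
LOAD_FAST_LOAD_FAST a,a → push 26,26
BINARY_OP // → 26 // 26 = 1
LOAD_CONST → push 1
BINARY_OP - → 1 - 1 = 0
STORE_FAST n → n=0
LOAD_CONST → push 0
STORE_FAST i → i=0
LOAD_FAST i → push 0
LOAD_CONST → push 3
COMPARE_OP bool(<) → 0 vs 3 = True
POP_JUMP_IF_FALSE → pop True; no jump
LOAD_FAST_LOAD_FAST t,i → push 678,0
BINARY_OP | → 678 | 0 = 678
STORE_FAST t → t=678
LOAD_FAST_LOAD_FAST a,a → push 26,26
BINARY_OP - → 26 - 26 = 0
STORE_FAST t → t=0
LOAD_FAST_LOAD_FAST t,i → push 0,0
BINARY_OP - → 0 - 0 = 0
STORE_FAST t → t=0
LOAD_FAST i → push 0
LOAD_CONST → push 1
BINARY_OP + → 0 + 1 = 1
STORE_FAST i → i=1
LOAD_FAST i → push 1
LOAD_CONST → push 3
COMPARE_OP bool(<) → 1 vs 3 = True
POP_JUMP_IF_FALSE → pop True; no jump
LOAD_FAST_LOAD_FAST t,i → push 0,1
BINARY_OP | → 0 | 1 = 1
STORE_FAST t → t=1
LOAD_FAST_LOAD_FAST a,a → push 26,26
BINARY_OP - → 26 - 26 = 0
STORE_FAST t → t=0
LOAD_FAST_LOAD_FAST t,i → push 0,1
BINARY_OP - → 0 - 1 = -1
STORE_FAST t → t=-1
LOAD_FAST i → push 1
LOAD_CONST → push 1
BINARY_OP + → 1 + 1 = 2
STORE_FAST i → i=2
LOAD_FAST i → push 2
LOAD_CONST → push 3
COMPARE_OP bool(<) → 2 vs 3 = True
POP_JUMP_IF_FALSE → pop True; no jump
LOAD_FAST_LOAD_FAST t,i → push -1,2
BINARY_OP | → -1 | 2 = -1
STORE_FAST t → t=-1
LOAD_FAST_LOAD_FAST a,a → push 26,26
BINARY_OP - → 26 - 26 = 0
STORE_FAST t → t=0
LOAD_FAST_LOAD_FAST t,i → push 0,2
BINARY_OP - → 0 - 2 = -2
STORE_FAST t → t=-2
LOAD_FAST i → push 2
LOAD_CONST → push 1
BINARY_OP + → 2 + 1 = 3
STORE_FAST i → i=3
LOAD_FAST i → push 3
LOAD_CONST → push 3
COMPARE_OP bool(<) → 3 vs 3 = False
POP_JUMP_IF_FALSE → pop False; jump
LOAD_FAST t → push -2
RETURN_VALUE → return -2.

-2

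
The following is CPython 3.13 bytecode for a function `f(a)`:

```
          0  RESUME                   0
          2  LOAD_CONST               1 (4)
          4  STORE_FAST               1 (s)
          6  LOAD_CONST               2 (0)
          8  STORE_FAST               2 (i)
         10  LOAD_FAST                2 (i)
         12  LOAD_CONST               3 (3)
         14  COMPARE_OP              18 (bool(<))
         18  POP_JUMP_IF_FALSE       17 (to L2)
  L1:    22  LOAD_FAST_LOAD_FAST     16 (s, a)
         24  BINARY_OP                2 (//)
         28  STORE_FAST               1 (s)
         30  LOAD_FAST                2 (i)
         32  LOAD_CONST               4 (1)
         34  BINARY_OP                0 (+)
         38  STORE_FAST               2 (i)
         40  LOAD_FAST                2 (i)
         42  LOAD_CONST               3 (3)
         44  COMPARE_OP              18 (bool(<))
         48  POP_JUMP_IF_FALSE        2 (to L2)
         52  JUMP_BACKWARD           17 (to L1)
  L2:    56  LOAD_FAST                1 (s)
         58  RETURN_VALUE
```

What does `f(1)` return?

LOAD_CONST → push 4. Stack: [4]
STORE_FAST s → s=4. Stack: []
LOAD_CONST → push 0. Stack: [0]
STORE_FAST i → i=0. Stack: []
LOAD_FAST i → push 0. Stack: [0]
LOAD_CONST → push 3. Stack: [0, 3]
COMPARE_OP bool(<) → 0 vs 3 = True. Stack: [True]
POP_JUMP_IF_FALSE → pop True; no jump. Stack: []
LOAD_FAST_LOAD_FAST s,a → push 4,1. Stack: [4, 1]
BINARY_OP // → 4 // 1 = 4. Stack: [4]
STORE_FAST s → s=4. Stack: []
LOAD_FAST i → push 0. Stack: [0]
LOAD_CONST → push 1. Stack: [0, 1]
BINARY_OP + → 0 + 1 = 1. Stack: [1]
STORE_FAST i → i=1. Stack: []
LOAD_FAST i → push 1. Stack: [1]
LOAD_CONST → push 3. Stack: [1, 3]
COMPARE_OP bool(<) → 1 vs 3 = True. Stack: [True]
POP_JUMP_IF_FALSE → pop True; no jump. Stack: []
LOAD_FAST_LOAD_FAST s,a → push 4,1. Stack: [4, 1]
BINARY_OP // → 4 // 1 = 4. Stack: [4]
STORE_FAST s → s=4. Stack: []
LOAD_FAST i → push 1. Stack: [1]
LOAD_CONST → push 1. Stack: [1, 1]
BINARY_OP + → 1 + 1 = 2. Stack: [2]
STORE_FAST i → i=2. Stack: []
LOAD_FAST i → push 2. Stack: [2]
LOAD_CONST → push 3. Stack: [2, 3]
COMPARE_OP bool(<) → 2 vs 3 = True. Stack: [True]
POP_JUMP_IF_FALSE → pop True; no jump. Stack: []
LOAD_FAST_LOAD_FAST s,a → push 4,1. Stack: [4, 1]
BINARY_OP // → 4 // 1 = 4. Stack: [4]
STORE_FAST s → s=4. Stack: []
LOAD_FAST i → push 2. Stack: [2]
LOAD_CONST → push 1. Stack: [2, 1]
BINARY_OP + → 2 + 1 = 3. Stack: [3]
STORE_FAST i → i=3. Stack: []
LOAD_FAST i → push 3. Stack: [3]
LOAD_CONST → push 3. Stack: [3, 3]
COMPARE_OP bool(<) → 3 vs 3 = False. Stack: [False]
POP_JUMP_IF_FALSE → pop False; jump. Stack: []
LOAD_FAST s → push 4. Stack: [4]
RETURN_VALUE → return 4.

4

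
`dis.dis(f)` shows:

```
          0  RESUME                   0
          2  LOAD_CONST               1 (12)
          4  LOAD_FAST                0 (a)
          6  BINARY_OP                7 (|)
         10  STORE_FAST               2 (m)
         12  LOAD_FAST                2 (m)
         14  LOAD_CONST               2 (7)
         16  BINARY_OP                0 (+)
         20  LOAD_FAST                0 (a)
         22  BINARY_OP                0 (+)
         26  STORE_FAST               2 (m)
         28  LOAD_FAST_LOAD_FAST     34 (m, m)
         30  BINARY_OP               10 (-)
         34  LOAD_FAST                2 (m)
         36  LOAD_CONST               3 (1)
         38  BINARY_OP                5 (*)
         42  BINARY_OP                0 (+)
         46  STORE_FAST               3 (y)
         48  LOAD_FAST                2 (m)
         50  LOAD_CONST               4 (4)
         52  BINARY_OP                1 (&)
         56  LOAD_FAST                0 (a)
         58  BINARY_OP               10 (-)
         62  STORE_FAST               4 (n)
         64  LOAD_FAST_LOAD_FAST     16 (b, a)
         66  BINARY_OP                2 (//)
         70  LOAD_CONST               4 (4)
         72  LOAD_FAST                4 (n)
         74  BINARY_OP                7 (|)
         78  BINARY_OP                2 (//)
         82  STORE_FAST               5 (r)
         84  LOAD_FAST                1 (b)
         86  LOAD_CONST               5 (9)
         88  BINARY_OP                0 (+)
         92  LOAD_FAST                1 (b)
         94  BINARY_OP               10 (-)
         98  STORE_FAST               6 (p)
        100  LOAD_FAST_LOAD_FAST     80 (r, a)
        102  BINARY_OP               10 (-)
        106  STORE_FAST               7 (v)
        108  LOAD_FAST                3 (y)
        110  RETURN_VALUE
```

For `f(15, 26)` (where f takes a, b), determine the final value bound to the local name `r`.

-1

LOAD_CONST → push 12. Stack: [12]
LOAD_FAST a → push 15. Stack: [12, 15]
BINARY_OP | → 12 | 15 = 15. Stack: [15]
STORE_FAST m → m=15. Stack: []
LOAD_FAST m → push 15. Stack: [15]
LOAD_CONST → push 7. Stack: [15, 7]
BINARY_OP + → 15 + 7 = 22. Stack: [22]
LOAD_FAST a → push 15. Stack: [22, 15]
BINARY_OP + → 22 + 15 = 37. Stack: [37]
STORE_FAST m → m=37. Stack: []
LOAD_FAST_LOAD_FAST m,m → push 37,37. Stack: [37, 37]
BINARY_OP - → 37 - 37 = 0. Stack: [0]
LOAD_FAST m → push 37. Stack: [0, 37]
LOAD_CONST → push 1. Stack: [0, 37, 1]
BINARY_OP * → 37 * 1 = 37. Stack: [0, 37]
BINARY_OP + → 0 + 37 = 37. Stack: [37]
STORE_FAST y → y=37. Stack: []
LOAD_FAST m → push 37. Stack: [37]
LOAD_CONST → push 4. Stack: [37, 4]
BINARY_OP & → 37 & 4 = 4. Stack: [4]
LOAD_FAST a → push 15. Stack: [4, 15]
BINARY_OP - → 4 - 15 = -11. Stack: [-11]
STORE_FAST n → n=-11. Stack: []
LOAD_FAST_LOAD_FAST b,a → push 26,15. Stack: [26, 15]
BINARY_OP // → 26 // 15 = 1. Stack: [1]
LOAD_CONST → push 4. Stack: [1, 4]
LOAD_FAST n → push -11. Stack: [1, 4, -11]
BINARY_OP | → 4 | -11 = -11. Stack: [1, -11]
BINARY_OP // → 1 // -11 = -1. Stack: [-1]
STORE_FAST r → r=-1. Stack: []
LOAD_FAST b → push 26. Stack: [26]
LOAD_CONST → push 9. Stack: [26, 9]
BINARY_OP + → 26 + 9 = 35. Stack: [35]
LOAD_FAST b → push 26. Stack: [35, 26]
BINARY_OP - → 35 - 26 = 9. Stack: [9]
STORE_FAST p → p=9. Stack: []
LOAD_FAST_LOAD_FAST r,a → push -1,15. Stack: [-1, 15]
BINARY_OP - → -1 - 15 = -16. Stack: [-16]
STORE_FAST v → v=-16. Stack: []
LOAD_FAST y → push 37. Stack: [37]
RETURN_VALUE → return 37.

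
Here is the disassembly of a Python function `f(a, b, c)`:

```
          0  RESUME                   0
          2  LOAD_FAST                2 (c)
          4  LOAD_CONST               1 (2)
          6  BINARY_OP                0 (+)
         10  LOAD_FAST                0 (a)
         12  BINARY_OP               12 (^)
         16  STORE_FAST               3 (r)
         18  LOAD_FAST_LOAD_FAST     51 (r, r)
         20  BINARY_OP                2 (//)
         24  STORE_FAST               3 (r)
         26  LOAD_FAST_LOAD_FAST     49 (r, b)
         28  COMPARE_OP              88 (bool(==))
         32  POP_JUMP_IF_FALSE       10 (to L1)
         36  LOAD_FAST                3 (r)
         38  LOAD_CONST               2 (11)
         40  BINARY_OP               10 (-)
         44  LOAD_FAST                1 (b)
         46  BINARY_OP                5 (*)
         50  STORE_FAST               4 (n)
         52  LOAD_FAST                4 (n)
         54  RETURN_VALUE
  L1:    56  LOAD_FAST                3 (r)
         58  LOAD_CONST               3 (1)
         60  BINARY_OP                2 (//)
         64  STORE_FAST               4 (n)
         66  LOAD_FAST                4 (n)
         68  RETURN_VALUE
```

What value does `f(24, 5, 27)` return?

1

LOAD_FAST c → push 27. Stack: [27]
LOAD_CONST → push 2. Stack: [27, 2]
BINARY_OP + → 27 + 2 = 29. Stack: [29]
LOAD_FAST a → push 24. Stack: [29, 24]
BINARY_OP ^ → 29 ^ 24 = 5. Stack: [5]
STORE_FAST r → r=5. Stack: []
LOAD_FAST_LOAD_FAST r,r → push 5,5. Stack: [5, 5]
BINARY_OP // → 5 // 5 = 1. Stack: [1]
STORE_FAST r → r=1. Stack: []
LOAD_FAST_LOAD_FAST r,b → push 1,5. Stack: [1, 5]
COMPARE_OP bool(==) → 1 vs 5 = False. Stack: [False]
POP_JUMP_IF_FALSE → pop False; jump. Stack: []
LOAD_FAST r → push 1. Stack: [1]
LOAD_CONST → push 1. Stack: [1, 1]
BINARY_OP // → 1 // 1 = 1. Stack: [1]
STORE_FAST n → n=1. Stack: []
LOAD_FAST n → push 1. Stack: [1]
RETURN_VALUE → return 1.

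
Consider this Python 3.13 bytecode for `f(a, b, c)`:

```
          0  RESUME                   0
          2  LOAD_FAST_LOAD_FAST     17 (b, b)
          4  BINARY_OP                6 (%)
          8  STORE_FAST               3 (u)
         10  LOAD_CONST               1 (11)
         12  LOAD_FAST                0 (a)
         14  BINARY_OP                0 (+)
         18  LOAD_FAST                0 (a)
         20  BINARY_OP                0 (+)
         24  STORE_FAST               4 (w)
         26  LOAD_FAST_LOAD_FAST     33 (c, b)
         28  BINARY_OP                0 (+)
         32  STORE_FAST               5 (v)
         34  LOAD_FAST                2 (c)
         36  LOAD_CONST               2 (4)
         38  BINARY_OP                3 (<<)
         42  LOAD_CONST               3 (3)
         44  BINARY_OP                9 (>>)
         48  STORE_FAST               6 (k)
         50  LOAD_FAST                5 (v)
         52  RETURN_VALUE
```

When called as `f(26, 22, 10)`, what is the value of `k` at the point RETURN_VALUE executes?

20

LOAD_FAST_LOAD_FAST b,b → push 22,22. Stack: [22, 22]
BINARY_OP % → 22 % 22 = 0. Stack: [0]
STORE_FAST u → u=0. Stack: []
LOAD_CONST → push 11. Stack: [11]
LOAD_FAST a → push 26. Stack: [11, 26]
BINARY_OP + → 11 + 26 = 37. Stack: [37]
LOAD_FAST a → push 26. Stack: [37, 26]
BINARY_OP + → 37 + 26 = 63. Stack: [63]
STORE_FAST w → w=63. Stack: []
LOAD_FAST_LOAD_FAST c,b → push 10,22. Stack: [10, 22]
BINARY_OP + → 10 + 22 = 32. Stack: [32]
STORE_FAST v → v=32. Stack: []
LOAD_FAST c → push 10. Stack: [10]
LOAD_CONST → push 4. Stack: [10, 4]
BINARY_OP << → 10 << 4 = 160. Stack: [160]
LOAD_CONST → push 3. Stack: [160, 3]
BINARY_OP >> → 160 >> 3 = 20. Stack: [20]
STORE_FAST k → k=20. Stack: []
LOAD_FAST v → push 32. Stack: [32]
RETURN_VALUE → return 32.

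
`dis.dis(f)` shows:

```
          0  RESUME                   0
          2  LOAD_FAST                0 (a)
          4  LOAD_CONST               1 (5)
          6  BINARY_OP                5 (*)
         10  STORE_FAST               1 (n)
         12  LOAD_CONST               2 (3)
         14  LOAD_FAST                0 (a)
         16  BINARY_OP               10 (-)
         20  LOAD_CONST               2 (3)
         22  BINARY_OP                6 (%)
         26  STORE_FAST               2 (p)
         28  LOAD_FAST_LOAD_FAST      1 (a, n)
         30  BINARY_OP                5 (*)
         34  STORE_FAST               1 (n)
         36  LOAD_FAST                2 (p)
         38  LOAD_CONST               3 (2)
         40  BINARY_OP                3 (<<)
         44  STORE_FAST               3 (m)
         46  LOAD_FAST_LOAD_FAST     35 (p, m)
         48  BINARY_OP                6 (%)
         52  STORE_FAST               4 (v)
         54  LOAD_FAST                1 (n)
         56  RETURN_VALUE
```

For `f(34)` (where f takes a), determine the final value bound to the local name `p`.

2

LOAD_FAST a → push 34. Stack: [34]
LOAD_CONST → push 5. Stack: [34, 5]
BINARY_OP * → 34 * 5 = 170. Stack: [170]
STORE_FAST n → n=170. Stack: []
LOAD_CONST → push 3. Stack: [3]
LOAD_FAST a → push 34. Stack: [3, 34]
BINARY_OP - → 3 - 34 = -31. Stack: [-31]
LOAD_CONST → push 3. Stack: [-31, 3]
BINARY_OP % → -31 % 3 = 2. Stack: [2]
STORE_FAST p → p=2. Stack: []
LOAD_FAST_LOAD_FAST a,n → push 34,170. Stack: [34, 170]
BINARY_OP * → 34 * 170 = 5780. Stack: [5780]
STORE_FAST n → n=5780. Stack: []
LOAD_FAST p → push 2. Stack: [2]
LOAD_CONST → push 2. Stack: [2, 2]
BINARY_OP << → 2 << 2 = 8. Stack: [8]
STORE_FAST m → m=8. Stack: []
LOAD_FAST_LOAD_FAST p,m → push 2,8. Stack: [2, 8]
BINARY_OP % → 2 % 8 = 2. Stack: [2]
STORE_FAST v → v=2. Stack: []
LOAD_FAST n → push 5780. Stack: [5780]
RETURN_VALUE → return 5780.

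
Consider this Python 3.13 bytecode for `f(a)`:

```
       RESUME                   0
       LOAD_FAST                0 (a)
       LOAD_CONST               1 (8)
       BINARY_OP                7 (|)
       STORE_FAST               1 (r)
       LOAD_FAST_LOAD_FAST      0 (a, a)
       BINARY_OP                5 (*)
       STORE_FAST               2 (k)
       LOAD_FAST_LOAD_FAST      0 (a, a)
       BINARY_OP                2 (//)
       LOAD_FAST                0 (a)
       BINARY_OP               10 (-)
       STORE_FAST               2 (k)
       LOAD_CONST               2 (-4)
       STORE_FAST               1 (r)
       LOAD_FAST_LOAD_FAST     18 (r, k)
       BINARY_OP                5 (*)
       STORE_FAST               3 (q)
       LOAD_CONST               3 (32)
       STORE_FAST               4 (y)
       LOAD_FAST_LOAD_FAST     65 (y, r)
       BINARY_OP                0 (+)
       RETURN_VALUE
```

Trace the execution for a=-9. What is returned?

LOAD_FAST a → push -9. Stack: [-9]
LOAD_CONST → push 8. Stack: [-9, 8]
BINARY_OP | → -9 | 8 = -1. Stack: [-1]
STORE_FAST r → r=-1. Stack: []
LOAD_FAST_LOAD_FAST a,a → push -9,-9. Stack: [-9, -9]
BINARY_OP * → -9 * -9 = 81. Stack: [81]
STORE_FAST k → k=81. Stack: []
LOAD_FAST_LOAD_FAST a,a → push -9,-9. Stack: [-9, -9]
BINARY_OP // → -9 // -9 = 1. Stack: [1]
LOAD_FAST a → push -9. Stack: [1, -9]
BINARY_OP - → 1 - -9 = 10. Stack: [10]
STORE_FAST k → k=10. Stack: []
LOAD_CONST → push -4. Stack: [-4]
STORE_FAST r → r=-4. Stack: []
LOAD_FAST_LOAD_FAST r,k → push -4,10. Stack: [-4, 10]
BINARY_OP * → -4 * 10 = -40. Stack: [-40]
STORE_FAST q → q=-40. Stack: []
LOAD_CONST → push 32. Stack: [32]
STORE_FAST y → y=32. Stack: []
LOAD_FAST_LOAD_FAST y,r → push 32,-4. Stack: [32, -4]
BINARY_OP + → 32 + -4 = 28. Stack: [28]
RETURN_VALUE → return 28.

28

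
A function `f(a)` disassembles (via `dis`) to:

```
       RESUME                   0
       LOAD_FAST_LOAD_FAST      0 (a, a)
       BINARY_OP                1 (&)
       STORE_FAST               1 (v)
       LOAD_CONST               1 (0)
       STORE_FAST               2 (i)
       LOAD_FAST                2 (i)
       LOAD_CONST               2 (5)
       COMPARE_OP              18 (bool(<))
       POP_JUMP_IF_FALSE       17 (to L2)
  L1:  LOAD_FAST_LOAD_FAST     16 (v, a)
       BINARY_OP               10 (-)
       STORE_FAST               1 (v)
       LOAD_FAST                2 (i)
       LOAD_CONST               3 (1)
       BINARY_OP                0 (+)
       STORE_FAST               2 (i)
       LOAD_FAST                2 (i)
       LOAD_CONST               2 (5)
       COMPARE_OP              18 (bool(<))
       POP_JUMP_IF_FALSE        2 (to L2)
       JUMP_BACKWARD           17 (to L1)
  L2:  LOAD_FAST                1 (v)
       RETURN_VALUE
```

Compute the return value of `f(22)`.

-88

LOAD_FAST_LOAD_FAST a,a → push 22,22
BINARY_OP & → 22 & 22 = 22
STORE_FAST v → v=22
LOAD_CONST → push 0
STORE_FAST i → i=0
LOAD_FAST i → push 0
LOAD_CONST → push 5
COMPARE_OP bool(<) → 0 vs 5 = True
POP_JUMP_IF_FALSE → pop True; no jump
LOAD_FAST_LOAD_FAST v,a → push 22,22
BINARY_OP - → 22 - 22 = 0
STORE_FAST v → v=0
LOAD_FAST i → push 0
LOAD_CONST → push 1
BINARY_OP + → 0 + 1 = 1
STORE_FAST i → i=1
LOAD_FAST i → push 1
LOAD_CONST → push 5
COMPARE_OP bool(<) → 1 vs 5 = True
POP_JUMP_IF_FALSE → pop True; no jump
LOAD_FAST_LOAD_FAST v,a → push 0,22
BINARY_OP - → 0 - 22 = -22
STORE_FAST v → v=-22
LOAD_FAST i → push 1
LOAD_CONST → push 1
BINARY_OP + → 1 + 1 = 2
STORE_FAST i → i=2
LOAD_FAST i → push 2
LOAD_CONST → push 5
COMPARE_OP bool(<) → 2 vs 5 = True
POP_JUMP_IF_FALSE → pop True; no jump
LOAD_FAST_LOAD_FAST v,a → push -22,22
BINARY_OP - → -22 - 22 = -44
STORE_FAST v → v=-44
LOAD_FAST i → push 2
LOAD_CONST → push 1
BINARY_OP + → 2 + 1 = 3
STORE_FAST i → i=3
LOAD_FAST i → push 3
LOAD_CONST → push 5
COMPARE_OP bool(<) → 3 vs 5 = True
POP_JUMP_IF_FALSE → pop True; no jump
LOAD_FAST_LOAD_FAST v,a → push -44,22
BINARY_OP - → -44 - 22 = -66
STORE_FAST v → v=-66
LOAD_FAST i → push 3
LOAD_CONST → push 1
BINARY_OP + → 3 + 1 = 4
STORE_FAST i → i=4
LOAD_FAST i → push 4
LOAD_CONST → push 5
COMPARE_OP bool(<) → 4 vs 5 = True
POP_JUMP_IF_FALSE → pop True; no jump
LOAD_FAST_LOAD_FAST v,a → push -66,22
BINARY_OP - → -66 - 22 = -88
STORE_FAST v → v=-88
LOAD_FAST i → push 4
LOAD_CONST → push 1
BINARY_OP + → 4 + 1 = 5
STORE_FAST i → i=5
LOAD_FAST i → push 5
LOAD_CONST → push 5
COMPARE_OP bool(<) → 5 vs 5 = False
POP_JUMP_IF_FALSE → pop False; jump
LOAD_FAST v → push -88
RETURN_VALUE → return -88.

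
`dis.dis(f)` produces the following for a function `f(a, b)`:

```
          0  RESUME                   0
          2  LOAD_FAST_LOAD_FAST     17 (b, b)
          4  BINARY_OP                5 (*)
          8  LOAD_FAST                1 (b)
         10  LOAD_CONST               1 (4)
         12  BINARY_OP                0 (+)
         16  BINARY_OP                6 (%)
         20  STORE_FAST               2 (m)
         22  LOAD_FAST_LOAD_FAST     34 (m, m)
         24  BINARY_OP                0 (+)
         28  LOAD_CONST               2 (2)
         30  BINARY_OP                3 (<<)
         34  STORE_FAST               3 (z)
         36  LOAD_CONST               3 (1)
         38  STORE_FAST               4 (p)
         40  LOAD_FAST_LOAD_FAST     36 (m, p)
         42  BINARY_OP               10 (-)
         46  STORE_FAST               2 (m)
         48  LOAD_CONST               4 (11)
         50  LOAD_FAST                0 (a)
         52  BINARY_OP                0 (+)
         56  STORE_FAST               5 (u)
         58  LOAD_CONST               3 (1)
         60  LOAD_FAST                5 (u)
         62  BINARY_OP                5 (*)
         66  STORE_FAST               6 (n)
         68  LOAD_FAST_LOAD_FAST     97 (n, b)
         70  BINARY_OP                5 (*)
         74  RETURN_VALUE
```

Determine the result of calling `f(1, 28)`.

LOAD_FAST_LOAD_FAST b,b → push 28,28. Stack: [28, 28]
BINARY_OP * → 28 * 28 = 784. Stack: [784]
LOAD_FAST b → push 28. Stack: [784, 28]
LOAD_CONST → push 4. Stack: [784, 28, 4]
BINARY_OP + → 28 + 4 = 32. Stack: [784, 32]
BINARY_OP % → 784 % 32 = 16. Stack: [16]
STORE_FAST m → m=16. Stack: []
LOAD_FAST_LOAD_FAST m,m → push 16,16. Stack: [16, 16]
BINARY_OP + → 16 + 16 = 32. Stack: [32]
LOAD_CONST → push 2. Stack: [32, 2]
BINARY_OP << → 32 << 2 = 128. Stack: [128]
STORE_FAST z → z=128. Stack: []
LOAD_CONST → push 1. Stack: [1]
STORE_FAST p → p=1. Stack: []
LOAD_FAST_LOAD_FAST m,p → push 16,1. Stack: [16, 1]
BINARY_OP - → 16 - 1 = 15. Stack: [15]
STORE_FAST m → m=15. Stack: []
LOAD_CONST → push 11. Stack: [11]
LOAD_FAST a → push 1. Stack: [11, 1]
BINARY_OP + → 11 + 1 = 12. Stack: [12]
STORE_FAST u → u=12. Stack: []
LOAD_CONST → push 1. Stack: [1]
LOAD_FAST u → push 12. Stack: [1, 12]
BINARY_OP * → 1 * 12 = 12. Stack: [12]
STORE_FAST n → n=12. Stack: []
LOAD_FAST_LOAD_FAST n,b → push 12,28. Stack: [12, 28]
BINARY_OP * → 12 * 28 = 336. Stack: [336]
RETURN_VALUE → return 336.

336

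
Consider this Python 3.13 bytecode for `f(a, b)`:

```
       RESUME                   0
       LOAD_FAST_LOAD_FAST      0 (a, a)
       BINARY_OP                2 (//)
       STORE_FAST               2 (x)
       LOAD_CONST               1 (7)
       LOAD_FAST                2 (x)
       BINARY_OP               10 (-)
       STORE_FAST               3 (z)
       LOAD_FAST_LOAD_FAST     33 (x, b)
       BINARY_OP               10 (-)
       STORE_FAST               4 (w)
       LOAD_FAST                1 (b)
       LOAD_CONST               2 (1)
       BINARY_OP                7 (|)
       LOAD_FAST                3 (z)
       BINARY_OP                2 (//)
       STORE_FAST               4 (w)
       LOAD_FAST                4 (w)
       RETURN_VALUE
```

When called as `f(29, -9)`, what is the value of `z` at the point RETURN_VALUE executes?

6

LOAD_FAST_LOAD_FAST a,a → push 29,29. Stack: [29, 29]
BINARY_OP // → 29 // 29 = 1. Stack: [1]
STORE_FAST x → x=1. Stack: []
LOAD_CONST → push 7. Stack: [7]
LOAD_FAST x → push 1. Stack: [7, 1]
BINARY_OP - → 7 - 1 = 6. Stack: [6]
STORE_FAST z → z=6. Stack: []
LOAD_FAST_LOAD_FAST x,b → push 1,-9. Stack: [1, -9]
BINARY_OP - → 1 - -9 = 10. Stack: [10]
STORE_FAST w → w=10. Stack: []
LOAD_FAST b → push -9. Stack: [-9]
LOAD_CONST → push 1. Stack: [-9, 1]
BINARY_OP | → -9 | 1 = -9. Stack: [-9]
LOAD_FAST z → push 6. Stack: [-9, 6]
BINARY_OP // → -9 // 6 = -2. Stack: [-2]
STORE_FAST w → w=-2. Stack: []
LOAD_FAST w → push -2. Stack: [-2]
RETURN_VALUE → return -2.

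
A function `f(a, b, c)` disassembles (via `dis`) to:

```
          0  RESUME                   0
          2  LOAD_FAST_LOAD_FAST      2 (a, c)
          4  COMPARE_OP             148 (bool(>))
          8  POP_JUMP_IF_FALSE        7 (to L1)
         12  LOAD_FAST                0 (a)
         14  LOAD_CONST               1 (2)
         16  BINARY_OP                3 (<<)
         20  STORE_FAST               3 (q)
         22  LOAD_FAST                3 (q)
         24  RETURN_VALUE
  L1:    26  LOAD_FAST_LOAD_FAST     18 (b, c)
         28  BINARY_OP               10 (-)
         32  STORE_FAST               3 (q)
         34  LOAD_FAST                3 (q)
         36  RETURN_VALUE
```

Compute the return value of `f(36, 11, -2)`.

LOAD_FAST_LOAD_FAST a,c → push 36,-2. Stack: [36, -2]
COMPARE_OP bool(>) → 36 vs -2 = True. Stack: [True]
POP_JUMP_IF_FALSE → pop True; no jump. Stack: []
LOAD_FAST a → push 36. Stack: [36]
LOAD_CONST → push 2. Stack: [36, 2]
BINARY_OP << → 36 << 2 = 144. Stack: [144]
STORE_FAST q → q=144. Stack: []
LOAD_FAST q → push 144. Stack: [144]
RETURN_VALUE → return 144.

144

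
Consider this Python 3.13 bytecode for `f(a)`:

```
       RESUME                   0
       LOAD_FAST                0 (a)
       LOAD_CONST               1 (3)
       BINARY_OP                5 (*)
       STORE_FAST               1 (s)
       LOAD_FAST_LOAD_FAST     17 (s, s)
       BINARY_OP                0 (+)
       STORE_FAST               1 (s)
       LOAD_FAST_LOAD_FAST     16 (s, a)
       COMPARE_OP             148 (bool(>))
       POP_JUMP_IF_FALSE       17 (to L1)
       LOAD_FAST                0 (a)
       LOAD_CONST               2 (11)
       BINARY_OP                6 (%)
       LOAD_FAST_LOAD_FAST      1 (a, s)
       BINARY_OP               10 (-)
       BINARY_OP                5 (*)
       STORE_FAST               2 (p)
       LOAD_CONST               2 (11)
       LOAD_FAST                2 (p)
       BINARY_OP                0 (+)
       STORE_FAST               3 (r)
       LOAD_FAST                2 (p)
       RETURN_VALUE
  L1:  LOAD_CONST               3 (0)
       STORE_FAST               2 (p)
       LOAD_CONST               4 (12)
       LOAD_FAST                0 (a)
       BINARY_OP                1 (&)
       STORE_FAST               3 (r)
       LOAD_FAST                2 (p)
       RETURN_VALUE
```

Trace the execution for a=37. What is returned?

LOAD_FAST a → push 37. Stack: [37]
LOAD_CONST → push 3. Stack: [37, 3]
BINARY_OP * → 37 * 3 = 111. Stack: [111]
STORE_FAST s → s=111. Stack: []
LOAD_FAST_LOAD_FAST s,s → push 111,111. Stack: [111, 111]
BINARY_OP + → 111 + 111 = 222. Stack: [222]
STORE_FAST s → s=222. Stack: []
LOAD_FAST_LOAD_FAST s,a → push 222,37. Stack: [222, 37]
COMPARE_OP bool(>) → 222 vs 37 = True. Stack: [True]
POP_JUMP_IF_FALSE → pop True; no jump. Stack: []
LOAD_FAST a → push 37. Stack: [37]
LOAD_CONST → push 11. Stack: [37, 11]
BINARY_OP % → 37 % 11 = 4. Stack: [4]
LOAD_FAST_LOAD_FAST a,s → push 37,222. Stack: [4, 37, 222]
BINARY_OP - → 37 - 222 = -185. Stack: [4, -185]
BINARY_OP * → 4 * -185 = -740. Stack: [-740]
STORE_FAST p → p=-740. Stack: []
LOAD_CONST → push 11. Stack: [11]
LOAD_FAST p → push -740. Stack: [11, -740]
BINARY_OP + → 11 + -740 = -729. Stack: [-729]
STORE_FAST r → r=-729. Stack: []
LOAD_FAST p → push -740. Stack: [-740]
RETURN_VALUE → return -740.

-740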